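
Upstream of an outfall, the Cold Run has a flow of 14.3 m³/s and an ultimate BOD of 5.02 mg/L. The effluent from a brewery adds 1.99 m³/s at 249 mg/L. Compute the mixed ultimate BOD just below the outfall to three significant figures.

34.8 mg/L

Flow-weighted mixing: C = (Q_r C_r + Q_w C_w)/(Q_r + Q_w)
= (14.3×5.02 + 1.99×249)/(14.3 + 1.99) = 567.3/16.29 = 34.82 mg/L.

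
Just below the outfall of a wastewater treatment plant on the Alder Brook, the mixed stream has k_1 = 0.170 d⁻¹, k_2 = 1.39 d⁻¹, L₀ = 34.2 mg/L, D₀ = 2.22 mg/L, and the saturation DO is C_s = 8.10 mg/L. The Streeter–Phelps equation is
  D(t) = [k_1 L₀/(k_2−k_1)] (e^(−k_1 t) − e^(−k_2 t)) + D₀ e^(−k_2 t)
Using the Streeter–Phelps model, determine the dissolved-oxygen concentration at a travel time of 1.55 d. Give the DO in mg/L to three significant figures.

DO ≈ 4.73 mg/L

k_1 L₀/(k_2−k_1) = 0.170×34.2/(1.39−0.170) = 5.814/1.220 = 4.766 mg/L.
e^(−k_1 t) = e^(−0.170×1.550) = 0.7684; e^(−k_2 t) = e^(−1.39×1.550) = 0.1160.
D = 4.766 × (0.7684 − 0.1160) + 2.22 × 0.1160 = 3.109 + 0.2574 = 3.366 mg/L.
DO = C_s − D = 8.10 − 3.366 = 4.734 mg/L.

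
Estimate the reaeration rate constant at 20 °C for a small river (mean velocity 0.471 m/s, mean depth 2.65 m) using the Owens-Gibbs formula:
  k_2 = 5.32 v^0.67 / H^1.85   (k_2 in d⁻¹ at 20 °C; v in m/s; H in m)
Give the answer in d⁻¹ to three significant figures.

k_2 = 5.32 × 0.471^0.67 / 2.65^1.85 = 5.32 × 0.6038 / 6.067 = 0.5295 d⁻¹.

k_2 ≈ 0.529 d⁻¹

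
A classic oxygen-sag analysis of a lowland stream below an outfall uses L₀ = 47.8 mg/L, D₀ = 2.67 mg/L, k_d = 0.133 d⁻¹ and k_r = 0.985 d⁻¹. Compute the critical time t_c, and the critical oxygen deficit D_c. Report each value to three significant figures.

t_c ≈ 1.83 d; D_c ≈ 5.06 mg/L

At the critical point dD/dt = 0, so k_d L₀ e^(−k_d t) = k_r D. Substituting D(t) from the Streeter–Phelps equation and solving for t gives
t_c = ln[(k_r/k_d)(1 − D₀(k_r−k_d)/(k_d L₀))] / (k_r−k_d).
Here k_r−k_d = 0.8520 d⁻¹ and 1 − D₀(k_r−k_d)/(k_d L₀) = 1 − 2.67×0.8520/(0.133×47.8) = 0.6422, so
t_c = ln(7.406 × 0.6422) / 0.8520 = 1.559 / 0.8520 = 1.830 d.
L(t_c) = L₀ e^(−k_d t_c) = 47.8 × 0.7839 = 37.47 mg/L, and at the critical point k_r D_c = k_d L, so D_c = (0.133/0.985) × 37.47 = 5.060 mg/L.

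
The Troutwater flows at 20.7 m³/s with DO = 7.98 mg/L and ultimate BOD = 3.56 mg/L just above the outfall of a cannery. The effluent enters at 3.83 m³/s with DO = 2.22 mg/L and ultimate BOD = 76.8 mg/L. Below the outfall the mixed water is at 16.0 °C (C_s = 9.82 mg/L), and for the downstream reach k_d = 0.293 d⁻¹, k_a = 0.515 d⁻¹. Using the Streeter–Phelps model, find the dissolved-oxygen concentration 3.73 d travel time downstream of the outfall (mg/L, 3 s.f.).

Mixed DO = (20.7×7.98 + 3.83×2.22)/(20.7+3.83) = 173.7/24.53 = 7.081 mg/L.
Mixed L₀ = (20.7×3.56 + 3.83×76.8)/(24.53) = 367.8/24.53 = 15.00 mg/L.
Initial deficit D₀ = C_s − DO₀ = 9.82 − 7.081 = 2.739 mg/L.
D(3.73) = [0.293×15.00/(0.515−0.293)](e^(−0.293×3.73) − e^(−0.515×3.73)) + 2.739 e^(−0.515×3.73)
= 19.79 × (0.3352 − 0.1465) + 2.739 × 0.1465 = 4.137 mg/L.
DO = 9.82 − 4.137 = 5.683 mg/L.

DO ≈ 5.68 mg/L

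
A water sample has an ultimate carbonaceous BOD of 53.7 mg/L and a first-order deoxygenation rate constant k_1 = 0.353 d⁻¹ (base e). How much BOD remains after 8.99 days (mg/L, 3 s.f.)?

L ≈ 2.25 mg/L

L_t = L₀ e^(−k_1 t) = 53.7 × e^(−0.353×8.99) = 53.7 × 0.04186 = 2.248 mg/L.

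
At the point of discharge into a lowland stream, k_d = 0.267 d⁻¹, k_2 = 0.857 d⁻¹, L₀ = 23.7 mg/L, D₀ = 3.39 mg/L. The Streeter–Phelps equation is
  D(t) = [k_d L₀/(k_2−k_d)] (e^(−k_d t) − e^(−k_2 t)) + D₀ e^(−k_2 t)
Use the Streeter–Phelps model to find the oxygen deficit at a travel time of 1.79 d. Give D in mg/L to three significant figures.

k_d L₀/(k_2−k_d) = 0.267×23.7/(0.857−0.267) = 6.328/0.5900 = 10.73 mg/L.
e^(−k_d t) = e^(−0.267×1.790) = 0.6201; e^(−k_2 t) = e^(−0.857×1.790) = 0.2157.
D = 10.73 × (0.6201 − 0.2157) + 3.39 × 0.2157 = 4.337 + 0.7311 = 5.068 mg/L.

D ≈ 5.07 mg/L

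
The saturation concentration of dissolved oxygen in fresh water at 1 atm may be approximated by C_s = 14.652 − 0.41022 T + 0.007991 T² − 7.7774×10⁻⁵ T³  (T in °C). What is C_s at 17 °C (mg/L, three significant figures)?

C_s = 14.652 − 0.41022×17 + 0.007991×17² − 7.7774×10⁻⁵×17³ = 9.606 mg/L.

C_s ≈ 9.61 mg/L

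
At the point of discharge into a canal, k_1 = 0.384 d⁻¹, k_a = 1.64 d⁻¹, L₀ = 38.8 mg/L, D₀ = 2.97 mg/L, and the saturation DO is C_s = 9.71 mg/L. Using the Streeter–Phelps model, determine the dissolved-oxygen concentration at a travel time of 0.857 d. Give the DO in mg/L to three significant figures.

DO ≈ 3.35 mg/L

k_1 L₀/(k_a−k_1) = 0.384×38.8/(1.64−0.384) = 14.90/1.256 = 11.86 mg/L.
e^(−k_1 t) = e^(−0.384×0.8570) = 0.7196; e^(−k_a t) = e^(−1.64×0.8570) = 0.2452.
D = 11.86 × (0.7196 − 0.2452) + 2.97 × 0.2452 = 5.627 + 0.7284 = 6.355 mg/L.
DO = C_s − D = 9.71 − 6.355 = 3.355 mg/L.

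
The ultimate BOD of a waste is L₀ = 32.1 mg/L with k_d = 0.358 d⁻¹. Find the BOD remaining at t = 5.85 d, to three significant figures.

L_t = L₀ e^(−k_d t) = 32.1 × e^(−0.358×5.85) = 32.1 × 0.1232 = 3.953 mg/L.

L ≈ 3.95 mg/L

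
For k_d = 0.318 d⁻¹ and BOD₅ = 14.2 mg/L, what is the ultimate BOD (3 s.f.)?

L₀ ≈ 17.8 mg/L

BOD₅ = L₀(1 − e^(−5k_d)) ⇒ L₀ = BOD₅ / (1 − e^(−5×0.318))
= 14.2 / (1 − 0.2039) = 14.2 / 0.7961 = 17.84 mg/L.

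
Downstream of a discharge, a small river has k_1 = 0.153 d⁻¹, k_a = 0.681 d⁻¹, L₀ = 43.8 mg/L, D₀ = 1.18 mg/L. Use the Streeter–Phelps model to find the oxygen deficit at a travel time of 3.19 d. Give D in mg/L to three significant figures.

k_1 L₀/(k_a−k_1) = 0.153×43.8/(0.681−0.153) = 6.701/0.5280 = 12.69 mg/L.
e^(−k_1 t) = e^(−0.153×3.190) = 0.6138; e^(−k_a t) = e^(−0.681×3.190) = 0.1139.
D = 12.69 × (0.6138 − 0.1139) + 1.18 × 0.1139 = 6.345 + 0.1344 = 6.479 mg/L.

D ≈ 6.48 mg/L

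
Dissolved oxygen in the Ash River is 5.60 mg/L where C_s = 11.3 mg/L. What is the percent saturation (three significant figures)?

% saturation = C/C_s × 100 = 5.60/11.3 × 100 = 49.6 %.

49.6 % saturation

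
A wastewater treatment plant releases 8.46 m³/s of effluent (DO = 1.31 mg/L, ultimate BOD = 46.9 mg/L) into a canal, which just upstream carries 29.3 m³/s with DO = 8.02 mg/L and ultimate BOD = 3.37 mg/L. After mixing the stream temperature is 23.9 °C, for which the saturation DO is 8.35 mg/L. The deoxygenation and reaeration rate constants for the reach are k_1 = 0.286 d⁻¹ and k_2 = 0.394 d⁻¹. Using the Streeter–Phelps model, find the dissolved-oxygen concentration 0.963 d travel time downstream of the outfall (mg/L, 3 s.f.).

Mixed DO = (29.3×8.02 + 8.46×1.31)/(29.3+8.46) = 246.1/37.76 = 6.517 mg/L.
Mixed L₀ = (29.3×3.37 + 8.46×46.9)/(37.76) = 495.5/37.76 = 13.12 mg/L.
Initial deficit D₀ = C_s − DO₀ = 8.35 − 6.517 = 1.833 mg/L.
D(0.963) = [0.286×13.12/(0.394−0.286)](e^(−0.286×0.963) − e^(−0.394×0.963)) + 1.833 e^(−0.394×0.963)
= 34.75 × (0.7593 − 0.6843) + 1.833 × 0.6843 = 3.861 mg/L.
DO = 8.35 − 3.861 = 4.489 mg/L.

DO ≈ 4.49 mg/L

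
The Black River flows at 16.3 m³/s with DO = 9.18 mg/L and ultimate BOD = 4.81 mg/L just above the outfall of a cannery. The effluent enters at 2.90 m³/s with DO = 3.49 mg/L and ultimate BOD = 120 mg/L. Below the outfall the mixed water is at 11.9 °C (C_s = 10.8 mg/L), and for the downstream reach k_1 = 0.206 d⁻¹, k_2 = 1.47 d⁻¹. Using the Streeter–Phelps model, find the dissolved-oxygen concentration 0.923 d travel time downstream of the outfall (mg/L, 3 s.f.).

Mixed DO = (16.3×9.18 + 2.90×3.49)/(16.3+2.90) = 159.8/19.20 = 8.321 mg/L.
Mixed L₀ = (16.3×4.81 + 2.90×120)/(19.20) = 426.4/19.20 = 22.21 mg/L.
Initial deficit D₀ = C_s − DO₀ = 10.8 − 8.321 = 2.479 mg/L.
D(0.923) = [0.206×22.21/(1.47−0.206)](e^(−0.206×0.923) − e^(−1.47×0.923)) + 2.479 e^(−1.47×0.923)
= 3.619 × (0.8268 − 0.2575) + 2.479 × 0.2575 = 2.699 mg/L.
DO = 10.8 − 2.699 = 8.101 mg/L.

DO ≈ 8.10 mg/L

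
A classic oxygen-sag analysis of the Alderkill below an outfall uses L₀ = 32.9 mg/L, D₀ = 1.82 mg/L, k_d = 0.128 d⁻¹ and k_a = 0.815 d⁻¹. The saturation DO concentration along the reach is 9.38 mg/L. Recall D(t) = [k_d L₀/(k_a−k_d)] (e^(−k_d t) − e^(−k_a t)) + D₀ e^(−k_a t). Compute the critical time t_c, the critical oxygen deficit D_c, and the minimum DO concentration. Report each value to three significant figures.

At the critical point dD/dt = 0, so k_d L₀ e^(−k_d t) = k_a D. Substituting D(t) from the Streeter–Phelps equation and solving for t gives
t_c = ln[(k_a/k_d)(1 − D₀(k_a−k_d)/(k_d L₀))] / (k_a−k_d).
Here k_a−k_d = 0.6870 d⁻¹ and 1 − D₀(k_a−k_d)/(k_d L₀) = 1 − 1.82×0.6870/(0.128×32.9) = 0.7031, so
t_c = ln(6.367 × 0.7031) / 0.6870 = 1.499 / 0.6870 = 2.182 d.
L(t_c) = L₀ e^(−k_d t_c) = 32.9 × 0.7563 = 24.88 mg/L, and at the critical point k_a D_c = k_d L, so D_c = (0.128/0.815) × 24.88 = 3.908 mg/L.
Minimum DO = C_s − D_c = 9.38 − 3.908 = 5.472 mg/L.

t_c ≈ 2.18 d; D_c ≈ 3.91 mg/L; min DO ≈ 5.47 mg/L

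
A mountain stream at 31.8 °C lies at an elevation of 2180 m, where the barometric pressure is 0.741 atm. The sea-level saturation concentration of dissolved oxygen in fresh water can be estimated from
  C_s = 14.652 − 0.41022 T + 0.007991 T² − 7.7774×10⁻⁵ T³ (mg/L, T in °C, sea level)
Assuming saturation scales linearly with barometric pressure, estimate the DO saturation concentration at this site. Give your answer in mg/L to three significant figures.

C_s ≈ 5.33 mg/L

At sea level: C_s = 14.652 − 0.41022×31.8 + 0.007991×31.8² − 7.7774×10⁻⁵×31.8³ = 7.187 mg/L.
Pressure correction: C_s' = 7.187 × 0.741 = 5.325 mg/L.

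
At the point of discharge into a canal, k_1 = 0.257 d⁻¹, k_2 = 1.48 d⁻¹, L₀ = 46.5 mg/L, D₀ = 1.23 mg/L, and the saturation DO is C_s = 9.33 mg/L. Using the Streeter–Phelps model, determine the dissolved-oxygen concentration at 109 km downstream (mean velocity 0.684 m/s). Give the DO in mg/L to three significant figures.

DO ≈ 3.80 mg/L

Travel time t = x/v = 109 km / (0.684 m/s) = 109000 m / 0.684 m/s = 159400 s = 1.844 d.
k_1 L₀/(k_2−k_1) = 0.257×46.5/(1.48−0.257) = 11.95/1.223 = 9.771 mg/L.
e^(−k_1 t) = e^(−0.257×1.844) = 0.6225; e^(−k_2 t) = e^(−1.48×1.844) = 0.06524.
D = 9.771 × (0.6225 − 0.06524) + 1.23 × 0.06524 = 5.445 + 0.08024 = 5.526 mg/L.
DO = C_s − D = 9.33 − 5.526 = 3.804 mg/L.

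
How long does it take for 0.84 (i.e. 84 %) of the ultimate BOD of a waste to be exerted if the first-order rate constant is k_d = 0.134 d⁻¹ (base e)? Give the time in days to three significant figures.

t ≈ 13.7 d

y/L₀ = 1 − e^(−k_d t) = 0.84 ⇒ e^(−k_d t) = 0.160
t = −ln(0.160) / 0.134 = 1.833 / 0.134 = 13.68 d.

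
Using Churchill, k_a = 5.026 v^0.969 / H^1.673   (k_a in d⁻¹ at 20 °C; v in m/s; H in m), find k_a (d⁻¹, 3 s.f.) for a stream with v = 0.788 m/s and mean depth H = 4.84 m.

k_a ≈ 0.285 d⁻¹

k_a = 5.026 × 0.788^0.969 / 4.84^1.673 = 5.026 × 0.7938 / 13.99 = 0.2852 d⁻¹.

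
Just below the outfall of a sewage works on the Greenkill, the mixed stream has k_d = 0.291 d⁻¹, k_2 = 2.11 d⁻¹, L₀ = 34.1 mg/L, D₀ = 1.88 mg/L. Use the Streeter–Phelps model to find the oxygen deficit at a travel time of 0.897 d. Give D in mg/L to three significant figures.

k_d L₀/(k_2−k_d) = 0.291×34.1/(2.11−0.291) = 9.923/1.819 = 5.455 mg/L.
e^(−k_d t) = e^(−0.291×0.8970) = 0.7703; e^(−k_2 t) = e^(−2.11×0.8970) = 0.1507.
D = 5.455 × (0.7703 − 0.1507) + 1.88 × 0.1507 = 3.380 + 0.2833 = 3.663 mg/L.

D ≈ 3.66 mg/L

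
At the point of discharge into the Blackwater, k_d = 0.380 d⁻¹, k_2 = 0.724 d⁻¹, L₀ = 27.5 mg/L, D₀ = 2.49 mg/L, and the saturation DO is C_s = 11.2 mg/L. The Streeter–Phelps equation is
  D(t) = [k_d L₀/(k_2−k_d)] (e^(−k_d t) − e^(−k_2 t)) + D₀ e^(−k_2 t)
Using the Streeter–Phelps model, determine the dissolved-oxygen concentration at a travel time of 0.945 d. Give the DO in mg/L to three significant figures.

k_d L₀/(k_2−k_d) = 0.380×27.5/(0.724−0.380) = 10.45/0.3440 = 30.38 mg/L.
e^(−k_d t) = e^(−0.380×0.9450) = 0.6983; e^(−k_2 t) = e^(−0.724×0.9450) = 0.5045.
D = 30.38 × (0.6983 − 0.5045) + 2.49 × 0.5045 = 5.887 + 1.256 = 7.143 mg/L.
DO = C_s − D = 11.2 − 7.143 = 4.057 mg/L.

DO ≈ 4.06 mg/L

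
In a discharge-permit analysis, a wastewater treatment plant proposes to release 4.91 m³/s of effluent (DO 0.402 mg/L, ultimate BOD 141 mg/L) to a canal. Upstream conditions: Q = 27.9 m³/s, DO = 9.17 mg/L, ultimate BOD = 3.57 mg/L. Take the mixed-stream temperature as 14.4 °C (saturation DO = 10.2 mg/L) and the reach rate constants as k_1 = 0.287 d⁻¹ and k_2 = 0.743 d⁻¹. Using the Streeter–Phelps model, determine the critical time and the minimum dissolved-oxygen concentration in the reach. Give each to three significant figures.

t_c ≈ 1.72 d; minimum DO ≈ 4.51 mg/L

Mixed DO = (27.9×9.17 + 4.91×0.402)/(27.9+4.91) = 257.8/32.81 = 7.858 mg/L.
Mixed L₀ = (27.9×3.57 + 4.91×141)/(32.81) = 791.9/32.81 = 24.14 mg/L.
Initial deficit D₀ = C_s − DO₀ = 10.2 − 7.858 = 2.342 mg/L.
t_c = (1/0.4560) ln[(0.743/0.287)(1 − 2.342×0.4560/(0.287×24.14))] = 2.193 × ln(2.190) = 1.719 d.
D_c = (0.287/0.743) × 24.14 × e^(−0.287×1.719) = 0.3863 × 24.14 × 0.6106 = 5.693 mg/L.
Minimum DO = 10.2 − 5.693 = 4.507 mg/L.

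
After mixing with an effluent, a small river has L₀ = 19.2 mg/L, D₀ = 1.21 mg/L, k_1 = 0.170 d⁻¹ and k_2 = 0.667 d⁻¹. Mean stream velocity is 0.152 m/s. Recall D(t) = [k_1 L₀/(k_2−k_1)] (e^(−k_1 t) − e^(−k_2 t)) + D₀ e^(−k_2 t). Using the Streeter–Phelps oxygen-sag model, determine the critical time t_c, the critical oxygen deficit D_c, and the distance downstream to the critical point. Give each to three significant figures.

t_c ≈ 2.34 d; D_c ≈ 3.29 mg/L; x_c ≈ 30.7 km

t_c = [1/(k_2−k_1)] ln[(k_2/k_1)(1 − D₀(k_2−k_1)/(k_1 L₀))]
= [1/(0.667−0.170)] ln[(0.667/0.170)(1 − 1.21×0.4970/(0.170×19.2))]
= (1/0.4970) ln[3.924 × 0.8158] = 2.012 × ln(3.201) = 2.012 × 1.163 = 2.341 d.
D_c = (k_1/k_2) L₀ e^(−k_1 t_c) = (0.170/0.667) × 19.2 × e^(−0.170×2.341) = 0.2549 × 19.2 × 0.6717 = 3.287 mg/L.
x_c = v t_c = 0.152 m/s × 2.341 d × 86400 s/d = 30740 m ≈ 30.7 km.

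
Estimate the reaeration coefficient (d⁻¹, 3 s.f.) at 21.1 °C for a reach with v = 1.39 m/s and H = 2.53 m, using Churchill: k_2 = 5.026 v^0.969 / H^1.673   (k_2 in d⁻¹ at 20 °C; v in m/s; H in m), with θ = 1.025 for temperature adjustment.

k_2(20) = 5.026 × 1.39^0.969 / 2.53^1.673 = 5.026 × 1.376 / 4.725 = 1.463 d⁻¹.
k_2(21.1) = 1.463 × 1.025^(21.1−20) = 1.463 × 1.028 = 1.504 d⁻¹.

k_2 ≈ 1.50 d⁻¹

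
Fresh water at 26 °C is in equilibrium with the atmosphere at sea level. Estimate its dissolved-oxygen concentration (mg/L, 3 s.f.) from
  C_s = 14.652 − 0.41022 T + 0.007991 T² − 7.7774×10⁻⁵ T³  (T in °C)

C_s = 14.652 − 0.41022×26 + 0.007991×26² − 7.7774×10⁻⁵×26³ = 8.021 mg/L.

C_s ≈ 8.02 mg/L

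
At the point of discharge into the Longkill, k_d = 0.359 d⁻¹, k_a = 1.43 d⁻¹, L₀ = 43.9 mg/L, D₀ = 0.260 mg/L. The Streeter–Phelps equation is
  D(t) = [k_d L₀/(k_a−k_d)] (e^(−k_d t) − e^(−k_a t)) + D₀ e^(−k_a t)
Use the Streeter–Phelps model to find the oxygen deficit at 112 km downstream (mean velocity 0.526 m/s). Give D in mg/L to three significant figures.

D ≈ 5.65 mg/L

Travel time t = x/v = 112 km / (0.526 m/s) = 112000 m / 0.526 m/s = 212900 s = 2.464 d.
k_d L₀/(k_a−k_d) = 0.359×43.9/(1.43−0.359) = 15.76/1.071 = 14.72 mg/L.
e^(−k_d t) = e^(−0.359×2.464) = 0.4128; e^(−k_a t) = e^(−1.43×2.464) = 0.02948.
D = 14.72 × (0.4128 − 0.02948) + 0.260 × 0.02948 = 5.641 + 0.007664 = 5.649 mg/L.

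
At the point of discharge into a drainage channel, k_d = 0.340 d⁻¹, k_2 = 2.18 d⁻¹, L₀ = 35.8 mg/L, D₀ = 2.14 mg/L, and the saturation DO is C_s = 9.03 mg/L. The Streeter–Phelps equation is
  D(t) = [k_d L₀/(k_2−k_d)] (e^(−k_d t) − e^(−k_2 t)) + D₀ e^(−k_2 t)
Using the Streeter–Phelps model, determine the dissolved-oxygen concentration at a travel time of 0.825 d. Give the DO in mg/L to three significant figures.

DO ≈ 4.77 mg/L

k_d L₀/(k_2−k_d) = 0.340×35.8/(2.18−0.340) = 12.17/1.840 = 6.615 mg/L.
e^(−k_d t) = e^(−0.340×0.8250) = 0.7554; e^(−k_2 t) = e^(−2.18×0.8250) = 0.1655.
D = 6.615 × (0.7554 − 0.1655) + 2.14 × 0.1655 = 3.902 + 0.3543 = 4.256 mg/L.
DO = C_s − D = 9.03 − 4.256 = 4.774 mg/L.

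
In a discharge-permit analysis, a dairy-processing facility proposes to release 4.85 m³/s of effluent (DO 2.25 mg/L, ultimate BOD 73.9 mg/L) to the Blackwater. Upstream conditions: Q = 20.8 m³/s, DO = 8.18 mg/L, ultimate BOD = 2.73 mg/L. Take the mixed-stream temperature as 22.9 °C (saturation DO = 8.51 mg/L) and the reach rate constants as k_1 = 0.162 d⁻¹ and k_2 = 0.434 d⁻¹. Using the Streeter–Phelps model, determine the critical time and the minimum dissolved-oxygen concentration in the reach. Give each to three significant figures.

Mixed DO = (20.8×8.18 + 4.85×2.25)/(20.8+4.85) = 181.1/25.65 = 7.059 mg/L.
Mixed L₀ = (20.8×2.73 + 4.85×73.9)/(25.65) = 415.2/25.65 = 16.19 mg/L.
Initial deficit D₀ = C_s − DO₀ = 8.51 − 7.059 = 1.451 mg/L.
t_c = (1/0.2720) ln[(0.434/0.162)(1 − 1.451×0.2720/(0.162×16.19))] = 3.676 × ln(2.276) = 3.023 d.
D_c = (0.162/0.434) × 16.19 × e^(−0.162×3.023) = 0.3733 × 16.19 × 0.6128 = 3.703 mg/L.
Minimum DO = 8.51 − 3.703 = 4.807 mg/L.

t_c ≈ 3.02 d; minimum DO ≈ 4.81 mg/L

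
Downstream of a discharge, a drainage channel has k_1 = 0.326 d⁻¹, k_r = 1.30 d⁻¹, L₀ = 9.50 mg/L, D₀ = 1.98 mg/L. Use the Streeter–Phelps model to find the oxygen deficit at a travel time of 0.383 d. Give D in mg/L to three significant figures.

D ≈ 2.08 mg/L

k_1 L₀/(k_r−k_1) = 0.326×9.50/(1.30−0.326) = 3.097/0.9740 = 3.180 mg/L.
e^(−k_1 t) = e^(−0.326×0.3830) = 0.8826; e^(−k_r t) = e^(−1.30×0.3830) = 0.6078.
D = 3.180 × (0.8826 − 0.6078) + 1.98 × 0.6078 = 0.8738 + 1.203 = 2.077 mg/L.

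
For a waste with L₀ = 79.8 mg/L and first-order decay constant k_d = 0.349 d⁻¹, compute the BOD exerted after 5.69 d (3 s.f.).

y ≈ 68.8 mg/L

y_t = L₀(1 − e^(−k_d t)) = 79.8 × (1 − e^(−0.349×5.69))
= 79.8 × (1 − 0.1373) = 79.8 × 0.8627 = 68.85 mg/L.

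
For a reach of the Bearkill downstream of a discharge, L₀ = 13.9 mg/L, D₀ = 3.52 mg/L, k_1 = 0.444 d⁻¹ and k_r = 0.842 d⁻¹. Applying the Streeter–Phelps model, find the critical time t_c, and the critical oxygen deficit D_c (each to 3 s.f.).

With k_r/k_1 = 1.896 and 1 − D₀(k_r−k_1)/(k_1 L₀) = 0.7730,
t_c = ln(1.896 × 0.7730) / (0.842 − 0.444) = ln(1.466) / 0.3980 = 0.3825/0.3980 = 0.9610 d.
D_c = (k_1/k_r) L₀ e^(−k_1 t_c) = (0.444/0.842) × 13.9 × e^(−0.444×0.9610) = 0.5273 × 13.9 × 0.6527 = 4.784 mg/L.

t_c ≈ 0.961 d; D_c ≈ 4.78 mg/L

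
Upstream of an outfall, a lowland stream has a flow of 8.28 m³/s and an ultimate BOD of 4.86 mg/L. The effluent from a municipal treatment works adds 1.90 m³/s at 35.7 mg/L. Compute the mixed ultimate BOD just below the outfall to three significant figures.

10.6 mg/L

Flow-weighted mixing: C = (Q_r C_r + Q_w C_w)/(Q_r + Q_w)
= (8.28×4.86 + 1.90×35.7)/(8.28 + 1.90) = 108.1/10.18 = 10.62 mg/L.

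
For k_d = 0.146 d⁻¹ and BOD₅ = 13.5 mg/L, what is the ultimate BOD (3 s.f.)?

L₀ ≈ 26.1 mg/L

BOD₅ = L₀(1 − e^(−5k_d)) ⇒ L₀ = BOD₅ / (1 − e^(−5×0.146))
= 13.5 / (1 − 0.4819) = 13.5 / 0.5181 = 26.06 mg/L.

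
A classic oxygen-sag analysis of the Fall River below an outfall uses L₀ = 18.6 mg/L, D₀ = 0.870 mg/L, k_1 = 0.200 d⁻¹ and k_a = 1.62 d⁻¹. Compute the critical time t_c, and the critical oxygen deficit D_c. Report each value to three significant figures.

t_c ≈ 1.19 d; D_c ≈ 1.81 mg/L

t_c = [1/(k_a−k_1)] ln[(k_a/k_1)(1 − D₀(k_a−k_1)/(k_1 L₀))]
= [1/(1.62−0.200)] ln[(1.62/0.200)(1 − 0.870×1.420/(0.200×18.6))]
= (1/1.420) ln[8.100 × 0.6679] = 0.7042 × ln(5.410) = 0.7042 × 1.688 = 1.189 d.
L(t_c) = L₀ e^(−k_1 t_c) = 18.6 × 0.7884 = 14.66 mg/L, and at the critical point k_a D_c = k_1 L, so D_c = (0.200/1.62) × 14.66 = 1.810 mg/L.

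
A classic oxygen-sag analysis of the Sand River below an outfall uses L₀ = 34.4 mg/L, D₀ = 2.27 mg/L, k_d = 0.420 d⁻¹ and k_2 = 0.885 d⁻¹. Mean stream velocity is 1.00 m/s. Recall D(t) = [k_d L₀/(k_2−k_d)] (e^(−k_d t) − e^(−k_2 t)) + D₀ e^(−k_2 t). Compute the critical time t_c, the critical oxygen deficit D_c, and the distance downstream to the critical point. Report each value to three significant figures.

t_c = [1/(k_2−k_d)] ln[(k_2/k_d)(1 − D₀(k_2−k_d)/(k_d L₀))]
= [1/(0.885−0.420)] ln[(0.885/0.420)(1 − 2.27×0.4650/(0.420×34.4))]
= (1/0.4650) ln[2.107 × 0.9269] = 2.151 × ln(1.953) = 2.151 × 0.6695 = 1.440 d.
D_c = (k_d/k_2) L₀ e^(−k_d t_c) = (0.420/0.885) × 34.4 × e^(−0.420×1.440) = 0.4746 × 34.4 × 0.5462 = 8.918 mg/L.
x_c = v t_c = 1.00 m/s × 1.440 d × 86400 s/d = 124400 m ≈ 124 km.

t_c ≈ 1.44 d; D_c ≈ 8.92 mg/L; x_c ≈ 124 km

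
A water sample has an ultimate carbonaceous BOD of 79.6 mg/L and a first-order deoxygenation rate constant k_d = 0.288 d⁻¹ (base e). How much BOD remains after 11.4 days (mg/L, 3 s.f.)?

L ≈ 2.99 mg/L

L_t = L₀ e^(−k_d t) = 79.6 × e^(−0.288×11.4) = 79.6 × 0.03751 = 2.986 mg/L.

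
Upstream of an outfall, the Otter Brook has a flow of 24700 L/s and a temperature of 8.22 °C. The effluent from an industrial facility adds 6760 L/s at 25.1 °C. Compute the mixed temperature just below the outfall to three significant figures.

11.8 °C

Flow-weighted mixing: C = (Q_r C_r + Q_w C_w)/(Q_r + Q_w)
= (24700×8.22 + 6760×25.1)/(24700 + 6760) = 372700/31460 = 11.85 °C.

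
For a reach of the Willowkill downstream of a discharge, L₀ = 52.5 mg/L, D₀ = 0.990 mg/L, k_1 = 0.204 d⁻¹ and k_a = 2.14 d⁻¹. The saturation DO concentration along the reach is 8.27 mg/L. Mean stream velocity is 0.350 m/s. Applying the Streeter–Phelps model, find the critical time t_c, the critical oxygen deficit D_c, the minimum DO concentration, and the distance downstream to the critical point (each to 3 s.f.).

With k_a/k_1 = 10.49 and 1 − D₀(k_a−k_1)/(k_1 L₀) = 0.8210,
t_c = ln(10.49 × 0.8210) / (2.14 − 0.204) = ln(8.613) / 1.936 = 2.153/1.936 = 1.112 d.
D_c = (k_1/k_a) L₀ e^(−k_1 t_c) = (0.204/2.14) × 52.5 × e^(−0.204×1.112) = 0.09533 × 52.5 × 0.7970 = 3.989 mg/L.
Minimum DO = C_s − D_c = 8.27 − 3.989 = 4.281 mg/L.
x_c = v t_c = 0.350 m/s × 1.112 d × 86400 s/d = 33630 m ≈ 33.6 km.

t_c ≈ 1.11 d; D_c ≈ 3.99 mg/L; min DO ≈ 4.28 mg/L; x_c ≈ 33.6 km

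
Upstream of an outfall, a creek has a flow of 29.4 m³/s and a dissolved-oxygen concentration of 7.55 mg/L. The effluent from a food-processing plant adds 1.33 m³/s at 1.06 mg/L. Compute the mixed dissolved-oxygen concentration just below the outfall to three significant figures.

7.27 mg/L

Flow-weighted mixing: C = (Q_r C_r + Q_w C_w)/(Q_r + Q_w)
= (29.4×7.55 + 1.33×1.06)/(29.4 + 1.33) = 223.4/30.73 = 7.269 mg/L.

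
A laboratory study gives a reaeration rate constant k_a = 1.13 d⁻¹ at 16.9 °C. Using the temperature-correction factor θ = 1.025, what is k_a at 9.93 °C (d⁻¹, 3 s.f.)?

k_a(T₂) = k_a(T₁) · θ^(T₂−T₁) = 1.13 × 1.025^(9.93−16.9)
= 1.13 × 1.025^-6.97 = 1.13 × 0.8419 = 0.9513 d⁻¹.

k_a ≈ 0.951 d⁻¹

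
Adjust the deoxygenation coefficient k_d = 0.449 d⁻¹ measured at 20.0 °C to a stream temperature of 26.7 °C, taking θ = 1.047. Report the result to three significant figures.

k_d ≈ 0.611 d⁻¹

k_d(T₂) = k_d(T₁) · θ^(T₂−T₁) = 0.449 × 1.047^(26.7−20.0)
= 0.449 × 1.047^6.70 = 0.449 × 1.360 = 0.6108 d⁻¹.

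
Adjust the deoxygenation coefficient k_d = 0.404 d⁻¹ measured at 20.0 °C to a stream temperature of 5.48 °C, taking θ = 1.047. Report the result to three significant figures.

k_d ≈ 0.207 d⁻¹

k_d(T₂) = k_d(T₁) · θ^(T₂−T₁) = 0.404 × 1.047^(5.48−20.0)
= 0.404 × 1.047^-14.5 = 0.404 × 0.5133 = 0.2074 d⁻¹.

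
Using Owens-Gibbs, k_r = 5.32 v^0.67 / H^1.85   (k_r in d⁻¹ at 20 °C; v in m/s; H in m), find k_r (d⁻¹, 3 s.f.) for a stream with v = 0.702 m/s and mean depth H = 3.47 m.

k_r = 5.32 × 0.702^0.67 / 3.47^1.85 = 5.32 × 0.7889 / 9.991 = 0.4201 d⁻¹.

k_r ≈ 0.420 d⁻¹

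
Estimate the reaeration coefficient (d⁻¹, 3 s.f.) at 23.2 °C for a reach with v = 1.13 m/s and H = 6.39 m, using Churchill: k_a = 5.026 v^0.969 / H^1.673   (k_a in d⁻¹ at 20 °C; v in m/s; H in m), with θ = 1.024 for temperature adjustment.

k_a ≈ 0.274 d⁻¹

k_a(20) = 5.026 × 1.13^0.969 / 6.39^1.673 = 5.026 × 1.126 / 22.26 = 0.2541 d⁻¹.
k_a(23.2) = 0.2541 × 1.024^(23.2−20) = 0.2541 × 1.079 = 0.2742 d⁻¹.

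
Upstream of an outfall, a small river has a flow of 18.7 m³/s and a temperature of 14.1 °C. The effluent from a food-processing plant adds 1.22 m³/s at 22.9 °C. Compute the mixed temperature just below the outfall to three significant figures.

14.6 °C

Flow-weighted mixing: C = (Q_r C_r + Q_w C_w)/(Q_r + Q_w)
= (18.7×14.1 + 1.22×22.9)/(18.7 + 1.22) = 291.6/19.92 = 14.64 °C.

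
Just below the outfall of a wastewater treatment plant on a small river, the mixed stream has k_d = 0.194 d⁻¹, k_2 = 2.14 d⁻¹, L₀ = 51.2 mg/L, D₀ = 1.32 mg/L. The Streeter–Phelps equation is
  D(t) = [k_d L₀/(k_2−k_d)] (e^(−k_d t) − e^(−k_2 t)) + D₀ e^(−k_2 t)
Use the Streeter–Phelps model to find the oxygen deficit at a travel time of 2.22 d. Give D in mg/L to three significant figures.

k_d L₀/(k_2−k_d) = 0.194×51.2/(2.14−0.194) = 9.933/1.946 = 5.104 mg/L.
e^(−k_d t) = e^(−0.194×2.220) = 0.6501; e^(−k_2 t) = e^(−2.14×2.220) = 0.008645.
D = 5.104 × (0.6501 − 0.008645) + 1.32 × 0.008645 = 3.274 + 0.01141 = 3.285 mg/L.

D ≈ 3.29 mg/L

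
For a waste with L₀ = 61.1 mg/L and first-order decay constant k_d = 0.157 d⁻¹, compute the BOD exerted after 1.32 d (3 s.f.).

y_t = L₀(1 − e^(−k_d t)) = 61.1 × (1 − e^(−0.157×1.32))
= 61.1 × (1 − 0.8128) = 61.1 × 0.1872 = 11.44 mg/L.

y ≈ 11.4 mg/L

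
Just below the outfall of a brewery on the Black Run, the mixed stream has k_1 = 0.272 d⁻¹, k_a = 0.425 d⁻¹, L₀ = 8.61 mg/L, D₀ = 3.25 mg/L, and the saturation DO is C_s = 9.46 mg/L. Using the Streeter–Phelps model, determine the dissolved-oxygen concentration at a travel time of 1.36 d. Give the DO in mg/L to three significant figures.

DO ≈ 5.65 mg/L

k_1 L₀/(k_a−k_1) = 0.272×8.61/(0.425−0.272) = 2.342/0.1530 = 15.31 mg/L.
e^(−k_1 t) = e^(−0.272×1.360) = 0.6908; e^(−k_a t) = e^(−0.425×1.360) = 0.5610.
D = 15.31 × (0.6908 − 0.5610) + 3.25 × 0.5610 = 1.986 + 1.823 = 3.810 mg/L.
DO = C_s − D = 9.46 − 3.810 = 5.650 mg/L.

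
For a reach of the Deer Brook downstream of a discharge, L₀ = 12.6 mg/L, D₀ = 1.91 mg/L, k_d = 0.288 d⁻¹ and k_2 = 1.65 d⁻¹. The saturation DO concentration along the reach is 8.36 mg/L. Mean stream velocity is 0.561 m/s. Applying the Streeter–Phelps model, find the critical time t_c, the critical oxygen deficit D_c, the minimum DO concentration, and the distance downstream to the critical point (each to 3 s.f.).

t_c ≈ 0.355 d; D_c ≈ 1.99 mg/L; min DO ≈ 6.37 mg/L; x_c ≈ 17.2 km

At the critical point dD/dt = 0, so k_d L₀ e^(−k_d t) = k_2 D. Substituting D(t) from the Streeter–Phelps equation and solving for t gives
t_c = ln[(k_2/k_d)(1 − D₀(k_2−k_d)/(k_d L₀))] / (k_2−k_d).
Here k_2−k_d = 1.362 d⁻¹ and 1 − D₀(k_2−k_d)/(k_d L₀) = 1 − 1.91×1.362/(0.288×12.6) = 0.2831, so
t_c = ln(5.729 × 0.2831) / 1.362 = 0.4837 / 1.362 = 0.3551 d.
D_c = (k_d/k_2) L₀ e^(−k_d t_c) = (0.288/1.65) × 12.6 × e^(−0.288×0.3551) = 0.1745 × 12.6 × 0.9028 = 1.985 mg/L.
Minimum DO = C_s − D_c = 8.36 − 1.985 = 6.375 mg/L.
x_c = v t_c = 0.561 m/s × 0.3551 d × 86400 s/d = 17210 m ≈ 17.2 km.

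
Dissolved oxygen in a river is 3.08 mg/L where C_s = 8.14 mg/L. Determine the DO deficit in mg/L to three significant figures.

D ≈ 5.06 mg/L

D = C_s − C = 8.14 − 3.08 = 5.06 mg/L.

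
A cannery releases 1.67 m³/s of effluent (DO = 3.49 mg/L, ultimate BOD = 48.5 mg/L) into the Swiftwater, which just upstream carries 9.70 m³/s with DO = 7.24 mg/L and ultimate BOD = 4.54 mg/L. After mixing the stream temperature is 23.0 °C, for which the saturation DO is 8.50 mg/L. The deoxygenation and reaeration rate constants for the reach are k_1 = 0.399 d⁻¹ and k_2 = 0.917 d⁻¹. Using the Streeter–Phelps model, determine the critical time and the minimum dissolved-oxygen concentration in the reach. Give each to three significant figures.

t_c ≈ 1.14 d; minimum DO ≈ 5.47 mg/L

Mixed DO = (9.70×7.24 + 1.67×3.49)/(9.70+1.67) = 76.06/11.37 = 6.689 mg/L.
Mixed L₀ = (9.70×4.54 + 1.67×48.5)/(11.37) = 125.0/11.37 = 11.00 mg/L.
Initial deficit D₀ = C_s − DO₀ = 8.50 − 6.689 = 1.811 mg/L.
t_c = (1/0.5180) ln[(0.917/0.399)(1 − 1.811×0.5180/(0.399×11.00))] = 1.931 × ln(1.807) = 1.142 d.
D_c = (0.399/0.917) × 11.00 × e^(−0.399×1.142) = 0.4351 × 11.00 × 0.6340 = 3.034 mg/L.
Minimum DO = 8.50 − 3.034 = 5.466 mg/L.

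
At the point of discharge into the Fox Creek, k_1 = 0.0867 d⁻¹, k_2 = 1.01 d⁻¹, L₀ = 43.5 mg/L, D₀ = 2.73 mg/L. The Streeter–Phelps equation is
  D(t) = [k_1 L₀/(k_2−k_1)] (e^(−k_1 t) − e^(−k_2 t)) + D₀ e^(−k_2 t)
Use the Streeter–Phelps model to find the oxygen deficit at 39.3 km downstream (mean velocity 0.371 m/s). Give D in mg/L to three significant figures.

Travel time t = x/v = 39.3 km / (0.371 m/s) = 39300 m / 0.371 m/s = 105900 s = 1.226 d.
k_1 L₀/(k_2−k_1) = 0.0867×43.5/(1.01−0.0867) = 3.771/0.9233 = 4.085 mg/L.
e^(−k_1 t) = e^(−0.0867×1.226) = 0.8992; e^(−k_2 t) = e^(−1.01×1.226) = 0.2899.
D = 4.085 × (0.8992 − 0.2899) + 2.73 × 0.2899 = 2.489 + 0.7914 = 3.280 mg/L.

D ≈ 3.28 mg/L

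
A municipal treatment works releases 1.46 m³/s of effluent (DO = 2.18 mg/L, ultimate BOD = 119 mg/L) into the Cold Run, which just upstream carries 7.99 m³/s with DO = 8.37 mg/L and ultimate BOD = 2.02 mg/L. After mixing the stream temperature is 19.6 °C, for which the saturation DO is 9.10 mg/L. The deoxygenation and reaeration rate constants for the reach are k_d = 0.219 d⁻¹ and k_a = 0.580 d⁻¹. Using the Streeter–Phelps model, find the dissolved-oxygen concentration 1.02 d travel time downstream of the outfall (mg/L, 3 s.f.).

DO ≈ 5.16 mg/L

Mixed DO = (7.99×8.37 + 1.46×2.18)/(7.99+1.46) = 70.06/9.450 = 7.414 mg/L.
Mixed L₀ = (7.99×2.02 + 1.46×119)/(9.450) = 189.9/9.450 = 20.09 mg/L.
Initial deficit D₀ = C_s − DO₀ = 9.10 − 7.414 = 1.686 mg/L.
D(1.02) = [0.219×20.09/(0.580−0.219)](e^(−0.219×1.02) − e^(−0.580×1.02)) + 1.686 e^(−0.580×1.02)
= 12.19 × (0.7998 − 0.5534) + 1.686 × 0.5534 = 3.936 mg/L.
DO = 9.10 − 3.936 = 5.164 mg/L.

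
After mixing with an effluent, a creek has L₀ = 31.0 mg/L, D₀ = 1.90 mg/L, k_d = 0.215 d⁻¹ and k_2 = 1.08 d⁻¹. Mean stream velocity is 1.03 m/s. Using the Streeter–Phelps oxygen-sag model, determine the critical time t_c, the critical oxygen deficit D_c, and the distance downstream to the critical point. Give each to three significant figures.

t_c ≈ 1.54 d; D_c ≈ 4.43 mg/L; x_c ≈ 137 km

At the critical point dD/dt = 0, so k_d L₀ e^(−k_d t) = k_2 D. Substituting D(t) from the Streeter–Phelps equation and solving for t gives
t_c = ln[(k_2/k_d)(1 − D₀(k_2−k_d)/(k_d L₀))] / (k_2−k_d).
Here k_2−k_d = 0.8650 d⁻¹ and 1 − D₀(k_2−k_d)/(k_d L₀) = 1 − 1.90×0.8650/(0.215×31.0) = 0.7534, so
t_c = ln(5.023 × 0.7534) / 0.8650 = 1.331 / 0.8650 = 1.539 d.
L(t_c) = L₀ e^(−k_d t_c) = 31.0 × 0.7183 = 22.27 mg/L, and at the critical point k_2 D_c = k_d L, so D_c = (0.215/1.08) × 22.27 = 4.433 mg/L.
x_c = v t_c = 1.03 m/s × 1.539 d × 86400 s/d = 136900 m ≈ 137 km.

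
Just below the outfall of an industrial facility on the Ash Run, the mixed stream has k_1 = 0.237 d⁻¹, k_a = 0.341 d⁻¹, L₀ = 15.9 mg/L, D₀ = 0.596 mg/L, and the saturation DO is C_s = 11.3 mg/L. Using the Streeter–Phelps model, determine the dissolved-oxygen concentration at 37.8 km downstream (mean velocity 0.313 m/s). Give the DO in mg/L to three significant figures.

Travel time t = x/v = 37.8 km / (0.313 m/s) = 37800 m / 0.313 m/s = 120800 s = 1.398 d.
k_1 L₀/(k_a−k_1) = 0.237×15.9/(0.341−0.237) = 3.768/0.1040 = 36.23 mg/L.
e^(−k_1 t) = e^(−0.237×1.398) = 0.7180; e^(−k_a t) = e^(−0.341×1.398) = 0.6209.
D = 36.23 × (0.7180 − 0.6209) + 0.596 × 0.6209 = 3.520 + 0.3700 = 3.890 mg/L.
DO = C_s − D = 11.3 − 3.890 = 7.410 mg/L.

DO ≈ 7.41 mg/L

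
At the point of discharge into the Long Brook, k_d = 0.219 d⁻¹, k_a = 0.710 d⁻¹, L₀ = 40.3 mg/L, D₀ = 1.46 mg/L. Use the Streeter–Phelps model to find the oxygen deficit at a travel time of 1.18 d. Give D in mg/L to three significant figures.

k_d L₀/(k_a−k_d) = 0.219×40.3/(0.710−0.219) = 8.826/0.4910 = 17.97 mg/L.
e^(−k_d t) = e^(−0.219×1.180) = 0.7723; e^(−k_a t) = e^(−0.710×1.180) = 0.4327.
D = 17.97 × (0.7723 − 0.4327) + 1.46 × 0.4327 = 6.104 + 0.6317 = 6.736 mg/L.

D ≈ 6.74 mg/L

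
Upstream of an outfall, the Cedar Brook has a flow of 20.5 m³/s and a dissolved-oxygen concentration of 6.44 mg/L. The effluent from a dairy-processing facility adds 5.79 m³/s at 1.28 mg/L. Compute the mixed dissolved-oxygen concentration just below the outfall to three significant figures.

5.30 mg/L

Flow-weighted mixing: C = (Q_r C_r + Q_w C_w)/(Q_r + Q_w)
= (20.5×6.44 + 5.79×1.28)/(20.5 + 5.79) = 139.4/26.29 = 5.304 mg/L.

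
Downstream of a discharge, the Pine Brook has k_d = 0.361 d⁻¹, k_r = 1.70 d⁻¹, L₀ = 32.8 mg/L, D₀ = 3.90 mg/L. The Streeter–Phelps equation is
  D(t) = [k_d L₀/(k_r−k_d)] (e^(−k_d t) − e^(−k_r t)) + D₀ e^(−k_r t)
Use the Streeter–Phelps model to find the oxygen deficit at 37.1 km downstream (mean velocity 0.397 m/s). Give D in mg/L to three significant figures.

Travel time t = x/v = 37.1 km / (0.397 m/s) = 37100 m / 0.397 m/s = 93450 s = 1.082 d.
k_d L₀/(k_r−k_d) = 0.361×32.8/(1.70−0.361) = 11.84/1.339 = 8.843 mg/L.
e^(−k_d t) = e^(−0.361×1.082) = 0.6767; e^(−k_r t) = e^(−1.70×1.082) = 0.1590.
D = 8.843 × (0.6767 − 0.1590) + 3.90 × 0.1590 = 4.578 + 0.6202 = 5.198 mg/L.

D ≈ 5.20 mg/L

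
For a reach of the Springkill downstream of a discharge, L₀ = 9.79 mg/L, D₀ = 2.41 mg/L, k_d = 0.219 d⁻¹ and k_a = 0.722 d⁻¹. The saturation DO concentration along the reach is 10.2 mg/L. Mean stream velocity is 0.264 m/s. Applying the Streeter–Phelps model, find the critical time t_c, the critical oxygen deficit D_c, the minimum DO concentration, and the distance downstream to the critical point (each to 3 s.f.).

t_c ≈ 0.715 d; D_c ≈ 2.54 mg/L; min DO ≈ 7.66 mg/L; x_c ≈ 16.3 km

At the critical point dD/dt = 0, so k_d L₀ e^(−k_d t) = k_a D. Substituting D(t) from the Streeter–Phelps equation and solving for t gives
t_c = ln[(k_a/k_d)(1 − D₀(k_a−k_d)/(k_d L₀))] / (k_a−k_d).
Here k_a−k_d = 0.5030 d⁻¹ and 1 − D₀(k_a−k_d)/(k_d L₀) = 1 − 2.41×0.5030/(0.219×9.79) = 0.4346, so
t_c = ln(3.297 × 0.4346) / 0.5030 = 0.3596 / 0.5030 = 0.7149 d.
D_c = (k_d/k_a) L₀ e^(−k_d t_c) = (0.219/0.722) × 9.79 × e^(−0.219×0.7149) = 0.3033 × 9.79 × 0.8551 = 2.539 mg/L.
Minimum DO = C_s − D_c = 10.2 − 2.539 = 7.661 mg/L.
x_c = v t_c = 0.264 m/s × 0.7149 d × 86400 s/d = 16310 m ≈ 16.3 km.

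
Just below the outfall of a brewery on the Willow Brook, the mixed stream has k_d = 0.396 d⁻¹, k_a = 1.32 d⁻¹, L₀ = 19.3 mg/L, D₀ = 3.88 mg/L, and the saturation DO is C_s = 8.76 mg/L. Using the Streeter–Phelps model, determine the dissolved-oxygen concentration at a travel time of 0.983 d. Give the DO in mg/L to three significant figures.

DO ≈ 4.36 mg/L

k_d L₀/(k_a−k_d) = 0.396×19.3/(1.32−0.396) = 7.643/0.9240 = 8.271 mg/L.
e^(−k_d t) = e^(−0.396×0.9830) = 0.6776; e^(−k_a t) = e^(−1.32×0.9830) = 0.2732.
D = 8.271 × (0.6776 − 0.2732) + 3.88 × 0.2732 = 3.345 + 1.060 = 4.405 mg/L.
DO = C_s − D = 8.76 − 4.405 = 4.355 mg/L.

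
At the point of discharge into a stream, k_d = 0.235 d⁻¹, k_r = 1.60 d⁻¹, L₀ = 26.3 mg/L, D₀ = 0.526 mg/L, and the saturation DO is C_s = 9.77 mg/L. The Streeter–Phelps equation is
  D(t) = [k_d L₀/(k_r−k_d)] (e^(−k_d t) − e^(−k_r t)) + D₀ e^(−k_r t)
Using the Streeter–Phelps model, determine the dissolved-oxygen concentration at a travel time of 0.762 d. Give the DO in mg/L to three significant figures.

k_d L₀/(k_r−k_d) = 0.235×26.3/(1.60−0.235) = 6.180/1.365 = 4.528 mg/L.
e^(−k_d t) = e^(−0.235×0.7620) = 0.8360; e^(−k_r t) = e^(−1.60×0.7620) = 0.2955.
D = 4.528 × (0.8360 − 0.2955) + 0.526 × 0.2955 = 2.448 + 0.1554 = 2.603 mg/L.
DO = C_s − D = 9.77 − 2.603 = 7.167 mg/L.

DO ≈ 7.17 mg/L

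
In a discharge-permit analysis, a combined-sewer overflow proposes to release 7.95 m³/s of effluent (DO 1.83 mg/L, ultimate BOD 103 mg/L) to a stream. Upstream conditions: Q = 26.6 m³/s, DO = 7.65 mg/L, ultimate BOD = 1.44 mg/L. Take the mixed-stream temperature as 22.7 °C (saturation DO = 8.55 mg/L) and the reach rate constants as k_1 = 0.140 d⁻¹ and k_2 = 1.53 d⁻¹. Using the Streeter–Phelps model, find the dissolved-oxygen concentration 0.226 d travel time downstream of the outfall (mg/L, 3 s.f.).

Mixed DO = (26.6×7.65 + 7.95×1.83)/(26.6+7.95) = 218.0/34.55 = 6.311 mg/L.
Mixed L₀ = (26.6×1.44 + 7.95×103)/(34.55) = 857.2/34.55 = 24.81 mg/L.
Initial deficit D₀ = C_s − DO₀ = 8.55 − 6.311 = 2.239 mg/L.
D(0.226) = [0.140×24.81/(1.53−0.140)](e^(−0.140×0.226) − e^(−1.53×0.226)) + 2.239 e^(−1.53×0.226)
= 2.499 × (0.9689 − 0.7077) + 2.239 × 0.7077 = 2.237 mg/L.
DO = 8.55 − 2.237 = 6.313 mg/L.

DO ≈ 6.31 mg/L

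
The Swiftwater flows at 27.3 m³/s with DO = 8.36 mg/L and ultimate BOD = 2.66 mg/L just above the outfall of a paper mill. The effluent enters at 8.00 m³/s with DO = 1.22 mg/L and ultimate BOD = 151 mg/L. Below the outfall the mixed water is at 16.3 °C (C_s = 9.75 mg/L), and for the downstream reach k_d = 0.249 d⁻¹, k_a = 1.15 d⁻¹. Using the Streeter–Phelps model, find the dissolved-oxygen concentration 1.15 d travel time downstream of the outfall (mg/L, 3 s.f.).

Mixed DO = (27.3×8.36 + 8.00×1.22)/(27.3+8.00) = 238.0/35.30 = 6.742 mg/L.
Mixed L₀ = (27.3×2.66 + 8.00×151)/(35.30) = 1281/35.30 = 36.28 mg/L.
Initial deficit D₀ = C_s − DO₀ = 9.75 − 6.742 = 3.008 mg/L.
D(1.15) = [0.249×36.28/(1.15−0.249)](e^(−0.249×1.15) − e^(−1.15×1.15)) + 3.008 e^(−1.15×1.15)
= 10.03 × (0.7510 − 0.2665) + 3.008 × 0.2665 = 5.659 mg/L.
DO = 9.75 − 5.659 = 4.091 mg/L.

DO ≈ 4.09 mg/L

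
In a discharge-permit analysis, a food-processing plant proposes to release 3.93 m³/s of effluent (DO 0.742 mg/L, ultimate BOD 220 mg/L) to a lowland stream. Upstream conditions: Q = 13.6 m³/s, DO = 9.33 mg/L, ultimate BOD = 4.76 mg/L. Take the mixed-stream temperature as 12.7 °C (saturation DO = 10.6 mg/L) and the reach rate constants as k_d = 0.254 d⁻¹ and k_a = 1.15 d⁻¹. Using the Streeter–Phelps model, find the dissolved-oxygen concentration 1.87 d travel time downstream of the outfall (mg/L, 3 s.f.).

Mixed DO = (13.6×9.33 + 3.93×0.742)/(13.6+3.93) = 129.8/17.53 = 7.405 mg/L.
Mixed L₀ = (13.6×4.76 + 3.93×220)/(17.53) = 929.3/17.53 = 53.01 mg/L.
Initial deficit D₀ = C_s − DO₀ = 10.6 − 7.405 = 3.195 mg/L.
D(1.87) = [0.254×53.01/(1.15−0.254)](e^(−0.254×1.87) − e^(−1.15×1.87)) + 3.195 e^(−1.15×1.87)
= 15.03 × (0.6219 − 0.1164) + 3.195 × 0.1164 = 7.969 mg/L.
DO = 10.6 − 7.969 = 2.631 mg/L.

DO ≈ 2.63 mg/L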